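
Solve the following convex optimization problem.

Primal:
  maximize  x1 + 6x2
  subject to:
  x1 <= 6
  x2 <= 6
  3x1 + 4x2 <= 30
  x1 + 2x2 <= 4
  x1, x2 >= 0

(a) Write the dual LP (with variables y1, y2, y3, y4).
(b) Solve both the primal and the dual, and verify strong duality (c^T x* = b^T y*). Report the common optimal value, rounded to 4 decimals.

The standard primal-dual pair for 'max c^T x s.t. A x <= b, x >= 0' is:
  Dual:  min b^T y  s.t.  A^T y >= c,  y >= 0.

So the dual LP is:
  minimize  6y1 + 6y2 + 30y3 + 4y4
  subject to:
    y1 + 3y3 + y4 >= 1
    y2 + 4y3 + 2y4 >= 6
    y1, y2, y3, y4 >= 0

Solving the primal: x* = (0, 2).
  primal value c^T x* = 12.
Solving the dual: y* = (0, 0, 0, 3).
  dual value b^T y* = 12.
Strong duality: c^T x* = b^T y*. Confirmed.

12


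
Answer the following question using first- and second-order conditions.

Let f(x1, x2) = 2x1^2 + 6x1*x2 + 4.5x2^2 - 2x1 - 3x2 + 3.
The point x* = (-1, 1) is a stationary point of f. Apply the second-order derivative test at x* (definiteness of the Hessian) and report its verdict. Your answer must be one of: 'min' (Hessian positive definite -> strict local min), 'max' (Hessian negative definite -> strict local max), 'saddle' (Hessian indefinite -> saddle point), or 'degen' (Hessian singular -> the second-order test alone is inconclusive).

Compute the Hessian H = grad^2 f:
  H = [[4, 6], [6, 9]]
Verify stationarity: grad f(x*) = H x* + g = (0, 0).
Eigenvalues of H: 0, 13.
H has a zero eigenvalue (singular; positive semidefinite but not definite), so H is neither positive definite, negative definite, nor indefinite. The second-order test alone is inconclusive -> degen.
(Indeed, f is constant along the null direction of H through x*, so x* is not a strict local extremum.)

degen


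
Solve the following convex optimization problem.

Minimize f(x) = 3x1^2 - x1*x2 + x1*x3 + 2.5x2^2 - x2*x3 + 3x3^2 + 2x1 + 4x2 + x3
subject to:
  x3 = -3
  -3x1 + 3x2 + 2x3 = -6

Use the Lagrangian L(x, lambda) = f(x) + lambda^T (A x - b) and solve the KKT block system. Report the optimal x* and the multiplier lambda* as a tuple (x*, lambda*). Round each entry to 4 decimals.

Form the Lagrangian:
  L(x, lambda) = (1/2) x^T Q x + c^T x + lambda^T (A x - b)
Stationarity (grad_x L = 0): Q x + c + A^T lambda = 0.
Primal feasibility: A x = b.

This gives the KKT block system:
  [ Q   A^T ] [ x     ]   [-c ]
  [ A    0  ] [ lambda ] = [ b ]

Solving the linear system:
  x*      = (-0.6667, -0.6667, -3)
  lambda* = (19.8889, -1.4444)
  f(x*)   = 22

x* = (-0.6667, -0.6667, -3), lambda* = (19.8889, -1.4444)


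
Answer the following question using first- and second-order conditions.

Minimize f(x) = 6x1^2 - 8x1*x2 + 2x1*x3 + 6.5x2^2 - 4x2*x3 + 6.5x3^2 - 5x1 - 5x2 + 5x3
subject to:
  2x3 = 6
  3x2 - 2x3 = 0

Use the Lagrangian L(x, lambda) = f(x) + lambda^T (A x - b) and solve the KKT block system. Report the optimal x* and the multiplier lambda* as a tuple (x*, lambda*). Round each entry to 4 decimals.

Form the Lagrangian:
  L(x, lambda) = (1/2) x^T Q x + c^T x + lambda^T (A x - b)
Stationarity (grad_x L = 0): Q x + c + A^T lambda = 0.
Primal feasibility: A x = b.

This gives the KKT block system:
  [ Q   A^T ] [ x     ]   [-c ]
  [ A    0  ] [ lambda ] = [ b ]

Solving the linear system:
  x*      = (1.25, 2, 3)
  lambda* = (-18.9167, 0.3333)
  f(x*)   = 56.125

x* = (1.25, 2, 3), lambda* = (-18.9167, 0.3333)


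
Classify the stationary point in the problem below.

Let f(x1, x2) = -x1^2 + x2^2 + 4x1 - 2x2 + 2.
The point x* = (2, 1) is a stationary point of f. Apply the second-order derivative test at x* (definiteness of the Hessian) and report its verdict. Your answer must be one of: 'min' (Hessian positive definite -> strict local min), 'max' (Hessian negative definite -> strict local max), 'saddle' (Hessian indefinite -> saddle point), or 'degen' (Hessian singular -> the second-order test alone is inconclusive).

Compute the Hessian H = grad^2 f:
  H = [[-2, 0], [0, 2]]
Verify stationarity: grad f(x*) = H x* + g = (0, 0).
Eigenvalues of H: -2, 2.
Eigenvalues have mixed signs, so H is indefinite -> x* is a saddle point.

saddle


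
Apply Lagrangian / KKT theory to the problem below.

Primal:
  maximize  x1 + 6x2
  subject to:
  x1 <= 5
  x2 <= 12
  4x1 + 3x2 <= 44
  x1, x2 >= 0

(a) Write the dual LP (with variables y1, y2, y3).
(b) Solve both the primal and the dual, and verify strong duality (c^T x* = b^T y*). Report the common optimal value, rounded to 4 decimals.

The standard primal-dual pair for 'max c^T x s.t. A x <= b, x >= 0' is:
  Dual:  min b^T y  s.t.  A^T y >= c,  y >= 0.

So the dual LP is:
  minimize  5y1 + 12y2 + 44y3
  subject to:
    y1 + 4y3 >= 1
    y2 + 3y3 >= 6
    y1, y2, y3 >= 0

Solving the primal: x* = (2, 12).
  primal value c^T x* = 74.
Solving the dual: y* = (0, 5.25, 0.25).
  dual value b^T y* = 74.
Strong duality: c^T x* = b^T y*. Confirmed.

74


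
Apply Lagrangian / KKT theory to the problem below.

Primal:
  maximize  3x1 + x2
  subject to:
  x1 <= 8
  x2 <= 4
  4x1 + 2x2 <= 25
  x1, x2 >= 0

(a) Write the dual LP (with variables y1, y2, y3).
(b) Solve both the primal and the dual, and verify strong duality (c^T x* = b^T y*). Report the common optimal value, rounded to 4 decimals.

The standard primal-dual pair for 'max c^T x s.t. A x <= b, x >= 0' is:
  Dual:  min b^T y  s.t.  A^T y >= c,  y >= 0.

So the dual LP is:
  minimize  8y1 + 4y2 + 25y3
  subject to:
    y1 + 4y3 >= 3
    y2 + 2y3 >= 1
    y1, y2, y3 >= 0

Solving the primal: x* = (6.25, 0).
  primal value c^T x* = 18.75.
Solving the dual: y* = (0, 0, 0.75).
  dual value b^T y* = 18.75.
Strong duality: c^T x* = b^T y*. Confirmed.

18.75


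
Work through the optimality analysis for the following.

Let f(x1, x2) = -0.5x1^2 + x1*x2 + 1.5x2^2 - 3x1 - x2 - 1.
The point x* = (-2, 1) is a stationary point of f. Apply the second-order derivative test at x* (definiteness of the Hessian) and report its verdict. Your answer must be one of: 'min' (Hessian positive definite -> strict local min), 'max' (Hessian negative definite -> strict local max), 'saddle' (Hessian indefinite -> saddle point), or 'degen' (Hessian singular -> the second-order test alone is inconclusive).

Compute the Hessian H = grad^2 f:
  H = [[-1, 1], [1, 3]]
Verify stationarity: grad f(x*) = H x* + g = (0, 0).
Eigenvalues of H: -1.2361, 3.2361.
Eigenvalues have mixed signs, so H is indefinite -> x* is a saddle point.

saddle


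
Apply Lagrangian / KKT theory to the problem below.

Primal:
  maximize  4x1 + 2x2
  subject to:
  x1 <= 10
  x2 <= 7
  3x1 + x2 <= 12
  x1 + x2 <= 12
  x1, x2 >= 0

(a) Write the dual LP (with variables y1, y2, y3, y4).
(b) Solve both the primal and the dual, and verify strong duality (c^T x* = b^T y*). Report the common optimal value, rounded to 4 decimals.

The standard primal-dual pair for 'max c^T x s.t. A x <= b, x >= 0' is:
  Dual:  min b^T y  s.t.  A^T y >= c,  y >= 0.

So the dual LP is:
  minimize  10y1 + 7y2 + 12y3 + 12y4
  subject to:
    y1 + 3y3 + y4 >= 4
    y2 + y3 + y4 >= 2
    y1, y2, y3, y4 >= 0

Solving the primal: x* = (1.6667, 7).
  primal value c^T x* = 20.6667.
Solving the dual: y* = (0, 0.6667, 1.3333, 0).
  dual value b^T y* = 20.6667.
Strong duality: c^T x* = b^T y*. Confirmed.

20.6667


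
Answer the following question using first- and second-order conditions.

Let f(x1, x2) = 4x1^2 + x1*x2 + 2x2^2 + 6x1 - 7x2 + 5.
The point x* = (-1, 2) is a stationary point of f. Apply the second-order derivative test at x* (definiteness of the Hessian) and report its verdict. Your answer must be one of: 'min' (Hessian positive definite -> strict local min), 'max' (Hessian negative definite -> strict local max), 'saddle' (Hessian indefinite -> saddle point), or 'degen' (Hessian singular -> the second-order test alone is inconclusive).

Compute the Hessian H = grad^2 f:
  H = [[8, 1], [1, 4]]
Verify stationarity: grad f(x*) = H x* + g = (0, 0).
Eigenvalues of H: 3.7639, 8.2361.
Both eigenvalues > 0, so H is positive definite -> x* is a strict local min.

min


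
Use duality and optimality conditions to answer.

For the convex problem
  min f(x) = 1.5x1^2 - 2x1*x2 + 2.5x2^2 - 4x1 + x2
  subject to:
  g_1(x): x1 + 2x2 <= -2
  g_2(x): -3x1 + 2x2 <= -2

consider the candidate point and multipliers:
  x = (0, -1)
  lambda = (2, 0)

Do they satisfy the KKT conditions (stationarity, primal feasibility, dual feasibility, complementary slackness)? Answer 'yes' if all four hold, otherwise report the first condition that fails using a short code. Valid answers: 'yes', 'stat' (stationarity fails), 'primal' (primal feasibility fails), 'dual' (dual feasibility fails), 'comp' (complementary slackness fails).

Gradient of f: grad f(x) = Q x + c = (-2, -4)
Constraint values g_i(x) = a_i^T x - b_i:
  g_1((0, -1)) = 0
  g_2((0, -1)) = 0
Stationarity residual: grad f(x) + sum_i lambda_i a_i = (0, 0)
  -> stationarity OK
Primal feasibility (all g_i <= 0): OK
Dual feasibility (all lambda_i >= 0): OK
Complementary slackness (lambda_i * g_i(x) = 0 for all i): OK

Verdict: yes, KKT holds.

yes


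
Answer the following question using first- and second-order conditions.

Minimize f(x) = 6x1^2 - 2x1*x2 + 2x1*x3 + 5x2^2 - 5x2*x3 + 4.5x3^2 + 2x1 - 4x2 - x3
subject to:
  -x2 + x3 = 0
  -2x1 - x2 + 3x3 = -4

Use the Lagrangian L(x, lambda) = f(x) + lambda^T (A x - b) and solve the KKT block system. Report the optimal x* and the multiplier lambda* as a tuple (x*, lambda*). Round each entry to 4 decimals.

Form the Lagrangian:
  L(x, lambda) = (1/2) x^T Q x + c^T x + lambda^T (A x - b)
Stationarity (grad_x L = 0): Q x + c + A^T lambda = 0.
Primal feasibility: A x = b.

This gives the KKT block system:
  [ Q   A^T ] [ x     ]   [-c ]
  [ A    0  ] [ lambda ] = [ b ]

Solving the linear system:
  x*      = (1, -1, -1)
  lambda* = (-18, 7)
  f(x*)   = 17.5

x* = (1, -1, -1), lambda* = (-18, 7)


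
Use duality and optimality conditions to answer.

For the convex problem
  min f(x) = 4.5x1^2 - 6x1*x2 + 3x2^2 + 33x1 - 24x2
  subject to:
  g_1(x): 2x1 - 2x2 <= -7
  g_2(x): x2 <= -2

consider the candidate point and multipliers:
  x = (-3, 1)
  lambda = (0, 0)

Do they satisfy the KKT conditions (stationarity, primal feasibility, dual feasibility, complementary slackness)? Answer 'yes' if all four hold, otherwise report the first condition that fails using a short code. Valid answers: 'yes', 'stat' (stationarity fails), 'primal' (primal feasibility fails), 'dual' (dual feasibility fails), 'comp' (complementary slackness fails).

Gradient of f: grad f(x) = Q x + c = (0, 0)
Constraint values g_i(x) = a_i^T x - b_i:
  g_1((-3, 1)) = -1
  g_2((-3, 1)) = 3
Stationarity residual: grad f(x) + sum_i lambda_i a_i = (0, 0)
  -> stationarity OK
Primal feasibility (all g_i <= 0): FAILS
Dual feasibility (all lambda_i >= 0): OK
Complementary slackness (lambda_i * g_i(x) = 0 for all i): OK

Verdict: the first failing condition is primal_feasibility -> primal.

primal


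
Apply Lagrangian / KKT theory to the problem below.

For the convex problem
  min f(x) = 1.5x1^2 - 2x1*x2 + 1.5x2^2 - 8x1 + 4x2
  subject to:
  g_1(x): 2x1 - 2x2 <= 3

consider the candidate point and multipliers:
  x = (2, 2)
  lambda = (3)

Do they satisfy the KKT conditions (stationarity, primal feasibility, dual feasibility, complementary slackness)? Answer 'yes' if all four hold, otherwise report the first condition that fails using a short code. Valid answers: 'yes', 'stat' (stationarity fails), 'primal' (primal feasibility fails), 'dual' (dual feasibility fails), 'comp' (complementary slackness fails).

Gradient of f: grad f(x) = Q x + c = (-6, 6)
Constraint values g_i(x) = a_i^T x - b_i:
  g_1((2, 2)) = -3
Stationarity residual: grad f(x) + sum_i lambda_i a_i = (0, 0)
  -> stationarity OK
Primal feasibility (all g_i <= 0): OK
Dual feasibility (all lambda_i >= 0): OK
Complementary slackness (lambda_i * g_i(x) = 0 for all i): FAILS

Verdict: the first failing condition is complementary_slackness -> comp.

comp


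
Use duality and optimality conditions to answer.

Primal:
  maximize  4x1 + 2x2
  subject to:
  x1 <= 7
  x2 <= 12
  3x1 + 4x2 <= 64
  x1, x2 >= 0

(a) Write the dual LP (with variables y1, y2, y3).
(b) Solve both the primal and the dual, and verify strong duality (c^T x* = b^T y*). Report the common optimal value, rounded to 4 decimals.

The standard primal-dual pair for 'max c^T x s.t. A x <= b, x >= 0' is:
  Dual:  min b^T y  s.t.  A^T y >= c,  y >= 0.

So the dual LP is:
  minimize  7y1 + 12y2 + 64y3
  subject to:
    y1 + 3y3 >= 4
    y2 + 4y3 >= 2
    y1, y2, y3 >= 0

Solving the primal: x* = (7, 10.75).
  primal value c^T x* = 49.5.
Solving the dual: y* = (2.5, 0, 0.5).
  dual value b^T y* = 49.5.
Strong duality: c^T x* = b^T y*. Confirmed.

49.5


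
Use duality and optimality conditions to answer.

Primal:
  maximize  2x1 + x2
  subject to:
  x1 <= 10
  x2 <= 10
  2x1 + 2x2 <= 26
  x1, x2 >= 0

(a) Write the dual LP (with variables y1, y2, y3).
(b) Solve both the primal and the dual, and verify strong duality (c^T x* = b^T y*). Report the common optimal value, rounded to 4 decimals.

The standard primal-dual pair for 'max c^T x s.t. A x <= b, x >= 0' is:
  Dual:  min b^T y  s.t.  A^T y >= c,  y >= 0.

So the dual LP is:
  minimize  10y1 + 10y2 + 26y3
  subject to:
    y1 + 2y3 >= 2
    y2 + 2y3 >= 1
    y1, y2, y3 >= 0

Solving the primal: x* = (10, 3).
  primal value c^T x* = 23.
Solving the dual: y* = (1, 0, 0.5).
  dual value b^T y* = 23.
Strong duality: c^T x* = b^T y*. Confirmed.

23


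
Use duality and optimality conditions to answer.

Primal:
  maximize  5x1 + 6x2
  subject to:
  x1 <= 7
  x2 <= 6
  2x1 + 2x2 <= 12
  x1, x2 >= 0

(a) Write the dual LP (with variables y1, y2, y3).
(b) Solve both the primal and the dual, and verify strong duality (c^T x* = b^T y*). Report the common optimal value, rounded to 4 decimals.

The standard primal-dual pair for 'max c^T x s.t. A x <= b, x >= 0' is:
  Dual:  min b^T y  s.t.  A^T y >= c,  y >= 0.

So the dual LP is:
  minimize  7y1 + 6y2 + 12y3
  subject to:
    y1 + 2y3 >= 5
    y2 + 2y3 >= 6
    y1, y2, y3 >= 0

Solving the primal: x* = (0, 6).
  primal value c^T x* = 36.
Solving the dual: y* = (0, 1, 2.5).
  dual value b^T y* = 36.
Strong duality: c^T x* = b^T y*. Confirmed.

36


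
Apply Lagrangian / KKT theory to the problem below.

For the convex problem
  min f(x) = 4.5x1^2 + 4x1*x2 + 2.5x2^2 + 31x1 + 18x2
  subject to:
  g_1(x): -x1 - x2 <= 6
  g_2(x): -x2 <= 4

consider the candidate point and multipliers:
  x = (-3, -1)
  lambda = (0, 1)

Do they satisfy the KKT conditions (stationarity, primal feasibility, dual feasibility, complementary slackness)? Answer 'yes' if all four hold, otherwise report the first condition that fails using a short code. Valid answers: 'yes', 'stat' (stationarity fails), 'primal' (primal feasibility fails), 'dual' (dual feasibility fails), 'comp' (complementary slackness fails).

Gradient of f: grad f(x) = Q x + c = (0, 1)
Constraint values g_i(x) = a_i^T x - b_i:
  g_1((-3, -1)) = -2
  g_2((-3, -1)) = -3
Stationarity residual: grad f(x) + sum_i lambda_i a_i = (0, 0)
  -> stationarity OK
Primal feasibility (all g_i <= 0): OK
Dual feasibility (all lambda_i >= 0): OK
Complementary slackness (lambda_i * g_i(x) = 0 for all i): FAILS

Verdict: the first failing condition is complementary_slackness -> comp.

comp


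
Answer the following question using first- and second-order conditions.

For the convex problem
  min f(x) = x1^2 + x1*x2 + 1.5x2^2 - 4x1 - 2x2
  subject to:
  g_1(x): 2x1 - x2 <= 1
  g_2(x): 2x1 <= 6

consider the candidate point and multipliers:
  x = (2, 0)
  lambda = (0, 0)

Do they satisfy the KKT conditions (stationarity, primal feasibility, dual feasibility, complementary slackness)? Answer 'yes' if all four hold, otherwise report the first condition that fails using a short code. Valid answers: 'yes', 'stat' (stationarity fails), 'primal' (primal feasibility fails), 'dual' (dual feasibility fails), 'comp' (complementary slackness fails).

Gradient of f: grad f(x) = Q x + c = (0, 0)
Constraint values g_i(x) = a_i^T x - b_i:
  g_1((2, 0)) = 3
  g_2((2, 0)) = -2
Stationarity residual: grad f(x) + sum_i lambda_i a_i = (0, 0)
  -> stationarity OK
Primal feasibility (all g_i <= 0): FAILS
Dual feasibility (all lambda_i >= 0): OK
Complementary slackness (lambda_i * g_i(x) = 0 for all i): OK

Verdict: the first failing condition is primal_feasibility -> primal.

primal


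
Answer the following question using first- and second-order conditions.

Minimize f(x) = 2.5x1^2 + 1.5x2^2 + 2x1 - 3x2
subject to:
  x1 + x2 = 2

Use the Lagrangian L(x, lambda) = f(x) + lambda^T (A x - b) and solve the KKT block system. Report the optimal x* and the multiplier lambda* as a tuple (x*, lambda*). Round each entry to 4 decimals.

Form the Lagrangian:
  L(x, lambda) = (1/2) x^T Q x + c^T x + lambda^T (A x - b)
Stationarity (grad_x L = 0): Q x + c + A^T lambda = 0.
Primal feasibility: A x = b.

This gives the KKT block system:
  [ Q   A^T ] [ x     ]   [-c ]
  [ A    0  ] [ lambda ] = [ b ]

Solving the linear system:
  x*      = (0.125, 1.875)
  lambda* = (-2.625)
  f(x*)   = -0.0625

x* = (0.125, 1.875), lambda* = (-2.625)


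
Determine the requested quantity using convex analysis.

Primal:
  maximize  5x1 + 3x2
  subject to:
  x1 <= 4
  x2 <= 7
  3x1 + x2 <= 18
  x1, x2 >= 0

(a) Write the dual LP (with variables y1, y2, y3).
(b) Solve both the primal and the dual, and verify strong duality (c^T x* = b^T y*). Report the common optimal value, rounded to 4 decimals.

The standard primal-dual pair for 'max c^T x s.t. A x <= b, x >= 0' is:
  Dual:  min b^T y  s.t.  A^T y >= c,  y >= 0.

So the dual LP is:
  minimize  4y1 + 7y2 + 18y3
  subject to:
    y1 + 3y3 >= 5
    y2 + y3 >= 3
    y1, y2, y3 >= 0

Solving the primal: x* = (3.6667, 7).
  primal value c^T x* = 39.3333.
Solving the dual: y* = (0, 1.3333, 1.6667).
  dual value b^T y* = 39.3333.
Strong duality: c^T x* = b^T y*. Confirmed.

39.3333


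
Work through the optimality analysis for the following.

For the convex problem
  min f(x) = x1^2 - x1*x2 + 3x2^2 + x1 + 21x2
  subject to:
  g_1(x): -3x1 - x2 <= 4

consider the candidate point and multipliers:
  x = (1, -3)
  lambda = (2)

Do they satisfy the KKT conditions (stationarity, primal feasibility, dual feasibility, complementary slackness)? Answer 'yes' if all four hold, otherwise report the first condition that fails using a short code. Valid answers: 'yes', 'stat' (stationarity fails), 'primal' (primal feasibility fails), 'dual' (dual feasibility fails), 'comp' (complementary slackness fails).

Gradient of f: grad f(x) = Q x + c = (6, 2)
Constraint values g_i(x) = a_i^T x - b_i:
  g_1((1, -3)) = -4
Stationarity residual: grad f(x) + sum_i lambda_i a_i = (0, 0)
  -> stationarity OK
Primal feasibility (all g_i <= 0): OK
Dual feasibility (all lambda_i >= 0): OK
Complementary slackness (lambda_i * g_i(x) = 0 for all i): FAILS

Verdict: the first failing condition is complementary_slackness -> comp.

comp


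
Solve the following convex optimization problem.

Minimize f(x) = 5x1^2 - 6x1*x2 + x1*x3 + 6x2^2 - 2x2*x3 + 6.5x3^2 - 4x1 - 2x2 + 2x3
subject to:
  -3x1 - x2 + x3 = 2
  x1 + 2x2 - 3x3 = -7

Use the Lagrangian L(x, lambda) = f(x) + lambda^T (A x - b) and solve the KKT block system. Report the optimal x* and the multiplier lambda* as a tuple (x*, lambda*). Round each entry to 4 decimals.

Form the Lagrangian:
  L(x, lambda) = (1/2) x^T Q x + c^T x + lambda^T (A x - b)
Stationarity (grad_x L = 0): Q x + c + A^T lambda = 0.
Primal feasibility: A x = b.

This gives the KKT block system:
  [ Q   A^T ] [ x     ]   [-c ]
  [ A    0  ] [ lambda ] = [ b ]

Solving the linear system:
  x*      = (0.2274, -0.8192, 1.863)
  lambda* = (5.4052, 11.1633)
  f(x*)   = 35.8936

x* = (0.2274, -0.8192, 1.863), lambda* = (5.4052, 11.1633)


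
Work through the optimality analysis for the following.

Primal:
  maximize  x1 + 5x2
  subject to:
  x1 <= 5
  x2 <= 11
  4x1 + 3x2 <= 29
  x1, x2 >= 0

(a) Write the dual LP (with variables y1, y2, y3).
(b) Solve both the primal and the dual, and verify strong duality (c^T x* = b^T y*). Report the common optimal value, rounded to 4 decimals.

The standard primal-dual pair for 'max c^T x s.t. A x <= b, x >= 0' is:
  Dual:  min b^T y  s.t.  A^T y >= c,  y >= 0.

So the dual LP is:
  minimize  5y1 + 11y2 + 29y3
  subject to:
    y1 + 4y3 >= 1
    y2 + 3y3 >= 5
    y1, y2, y3 >= 0

Solving the primal: x* = (0, 9.6667).
  primal value c^T x* = 48.3333.
Solving the dual: y* = (0, 0, 1.6667).
  dual value b^T y* = 48.3333.
Strong duality: c^T x* = b^T y*. Confirmed.

48.3333


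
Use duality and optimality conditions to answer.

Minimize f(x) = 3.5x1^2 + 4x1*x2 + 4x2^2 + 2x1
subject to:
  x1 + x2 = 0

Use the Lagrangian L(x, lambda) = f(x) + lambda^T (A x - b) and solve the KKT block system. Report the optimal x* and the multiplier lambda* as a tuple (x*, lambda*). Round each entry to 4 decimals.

Form the Lagrangian:
  L(x, lambda) = (1/2) x^T Q x + c^T x + lambda^T (A x - b)
Stationarity (grad_x L = 0): Q x + c + A^T lambda = 0.
Primal feasibility: A x = b.

This gives the KKT block system:
  [ Q   A^T ] [ x     ]   [-c ]
  [ A    0  ] [ lambda ] = [ b ]

Solving the linear system:
  x*      = (-0.2857, 0.2857)
  lambda* = (-1.1429)
  f(x*)   = -0.2857

x* = (-0.2857, 0.2857), lambda* = (-1.1429)


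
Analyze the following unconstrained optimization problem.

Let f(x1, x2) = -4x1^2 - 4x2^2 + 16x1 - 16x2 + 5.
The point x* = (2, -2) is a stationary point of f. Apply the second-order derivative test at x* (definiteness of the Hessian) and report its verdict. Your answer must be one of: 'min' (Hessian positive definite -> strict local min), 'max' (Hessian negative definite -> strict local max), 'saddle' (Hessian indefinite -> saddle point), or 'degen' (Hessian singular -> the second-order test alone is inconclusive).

Compute the Hessian H = grad^2 f:
  H = [[-8, 0], [0, -8]]
Verify stationarity: grad f(x*) = H x* + g = (0, 0).
Eigenvalues of H: -8, -8.
Both eigenvalues < 0, so H is negative definite -> x* is a strict local max.

max


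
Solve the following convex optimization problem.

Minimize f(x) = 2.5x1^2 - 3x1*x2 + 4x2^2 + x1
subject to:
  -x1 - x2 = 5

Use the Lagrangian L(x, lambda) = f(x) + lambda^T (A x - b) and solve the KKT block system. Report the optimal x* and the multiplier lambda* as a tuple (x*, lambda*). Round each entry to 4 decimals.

Form the Lagrangian:
  L(x, lambda) = (1/2) x^T Q x + c^T x + lambda^T (A x - b)
Stationarity (grad_x L = 0): Q x + c + A^T lambda = 0.
Primal feasibility: A x = b.

This gives the KKT block system:
  [ Q   A^T ] [ x     ]   [-c ]
  [ A    0  ] [ lambda ] = [ b ]

Solving the linear system:
  x*      = (-2.9474, -2.0526)
  lambda* = (-7.5789)
  f(x*)   = 17.4737

x* = (-2.9474, -2.0526), lambda* = (-7.5789)


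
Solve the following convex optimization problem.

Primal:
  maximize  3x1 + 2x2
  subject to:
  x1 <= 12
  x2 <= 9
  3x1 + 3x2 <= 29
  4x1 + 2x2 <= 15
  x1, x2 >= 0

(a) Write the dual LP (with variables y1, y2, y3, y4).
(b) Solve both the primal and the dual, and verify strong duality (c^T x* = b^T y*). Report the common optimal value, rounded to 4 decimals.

The standard primal-dual pair for 'max c^T x s.t. A x <= b, x >= 0' is:
  Dual:  min b^T y  s.t.  A^T y >= c,  y >= 0.

So the dual LP is:
  minimize  12y1 + 9y2 + 29y3 + 15y4
  subject to:
    y1 + 3y3 + 4y4 >= 3
    y2 + 3y3 + 2y4 >= 2
    y1, y2, y3, y4 >= 0

Solving the primal: x* = (0, 7.5).
  primal value c^T x* = 15.
Solving the dual: y* = (0, 0, 0, 1).
  dual value b^T y* = 15.
Strong duality: c^T x* = b^T y*. Confirmed.

15


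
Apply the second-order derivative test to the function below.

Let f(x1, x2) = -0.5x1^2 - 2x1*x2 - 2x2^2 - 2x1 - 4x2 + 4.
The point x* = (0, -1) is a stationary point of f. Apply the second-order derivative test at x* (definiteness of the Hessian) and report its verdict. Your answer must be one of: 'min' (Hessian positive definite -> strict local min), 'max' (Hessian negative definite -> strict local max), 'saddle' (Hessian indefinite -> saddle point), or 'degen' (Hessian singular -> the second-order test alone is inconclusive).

Compute the Hessian H = grad^2 f:
  H = [[-1, -2], [-2, -4]]
Verify stationarity: grad f(x*) = H x* + g = (0, 0).
Eigenvalues of H: -5, 0.
H has a zero eigenvalue (singular; negative semidefinite but not definite), so H is neither positive definite, negative definite, nor indefinite. The second-order test alone is inconclusive -> degen.
(Indeed, f is constant along the null direction of H through x*, so x* is not a strict local extremum.)

degen


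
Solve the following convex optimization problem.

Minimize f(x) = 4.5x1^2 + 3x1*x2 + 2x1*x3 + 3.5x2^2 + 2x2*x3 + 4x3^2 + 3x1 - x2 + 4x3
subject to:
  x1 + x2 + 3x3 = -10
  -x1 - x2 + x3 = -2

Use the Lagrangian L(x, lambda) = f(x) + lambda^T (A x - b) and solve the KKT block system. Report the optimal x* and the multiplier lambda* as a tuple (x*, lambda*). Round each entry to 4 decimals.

Form the Lagrangian:
  L(x, lambda) = (1/2) x^T Q x + c^T x + lambda^T (A x - b)
Stationarity (grad_x L = 0): Q x + c + A^T lambda = 0.
Primal feasibility: A x = b.

This gives the KKT block system:
  [ Q   A^T ] [ x     ]   [-c ]
  [ A    0  ] [ lambda ] = [ b ]

Solving the linear system:
  x*      = (-0.8, -0.2, -3)
  lambda* = (8.2, -2.6)
  f(x*)   = 31.3

x* = (-0.8, -0.2, -3), lambda* = (8.2, -2.6)


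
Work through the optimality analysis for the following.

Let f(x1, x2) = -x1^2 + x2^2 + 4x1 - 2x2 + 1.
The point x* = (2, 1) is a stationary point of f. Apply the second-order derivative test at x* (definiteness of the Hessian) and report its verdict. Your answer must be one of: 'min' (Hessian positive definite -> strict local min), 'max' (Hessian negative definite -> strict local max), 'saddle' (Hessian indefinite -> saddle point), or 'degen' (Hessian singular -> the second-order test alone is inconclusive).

Compute the Hessian H = grad^2 f:
  H = [[-2, 0], [0, 2]]
Verify stationarity: grad f(x*) = H x* + g = (0, 0).
Eigenvalues of H: -2, 2.
Eigenvalues have mixed signs, so H is indefinite -> x* is a saddle point.

saddle


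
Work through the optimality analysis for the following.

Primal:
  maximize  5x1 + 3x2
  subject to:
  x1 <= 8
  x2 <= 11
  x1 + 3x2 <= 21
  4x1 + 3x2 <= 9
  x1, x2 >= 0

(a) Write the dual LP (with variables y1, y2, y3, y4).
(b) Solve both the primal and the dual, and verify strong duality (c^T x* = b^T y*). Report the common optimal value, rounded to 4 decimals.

The standard primal-dual pair for 'max c^T x s.t. A x <= b, x >= 0' is:
  Dual:  min b^T y  s.t.  A^T y >= c,  y >= 0.

So the dual LP is:
  minimize  8y1 + 11y2 + 21y3 + 9y4
  subject to:
    y1 + y3 + 4y4 >= 5
    y2 + 3y3 + 3y4 >= 3
    y1, y2, y3, y4 >= 0

Solving the primal: x* = (2.25, 0).
  primal value c^T x* = 11.25.
Solving the dual: y* = (0, 0, 0, 1.25).
  dual value b^T y* = 11.25.
Strong duality: c^T x* = b^T y*. Confirmed.

11.25


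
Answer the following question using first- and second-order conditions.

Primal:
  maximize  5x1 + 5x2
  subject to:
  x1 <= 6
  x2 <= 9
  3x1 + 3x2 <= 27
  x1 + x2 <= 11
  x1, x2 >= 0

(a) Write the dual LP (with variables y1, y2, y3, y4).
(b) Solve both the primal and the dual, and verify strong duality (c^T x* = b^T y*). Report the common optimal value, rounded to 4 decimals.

The standard primal-dual pair for 'max c^T x s.t. A x <= b, x >= 0' is:
  Dual:  min b^T y  s.t.  A^T y >= c,  y >= 0.

So the dual LP is:
  minimize  6y1 + 9y2 + 27y3 + 11y4
  subject to:
    y1 + 3y3 + y4 >= 5
    y2 + 3y3 + y4 >= 5
    y1, y2, y3, y4 >= 0

Solving the primal: x* = (0, 9).
  primal value c^T x* = 45.
Solving the dual: y* = (0, 0, 1.6667, 0).
  dual value b^T y* = 45.
Strong duality: c^T x* = b^T y*. Confirmed.

45


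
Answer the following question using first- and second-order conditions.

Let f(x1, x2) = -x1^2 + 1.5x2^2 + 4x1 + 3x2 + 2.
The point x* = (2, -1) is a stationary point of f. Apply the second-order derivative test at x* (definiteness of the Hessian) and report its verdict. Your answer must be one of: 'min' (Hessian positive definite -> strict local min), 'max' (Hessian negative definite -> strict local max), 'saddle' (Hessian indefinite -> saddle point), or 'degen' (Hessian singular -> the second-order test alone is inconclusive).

Compute the Hessian H = grad^2 f:
  H = [[-2, 0], [0, 3]]
Verify stationarity: grad f(x*) = H x* + g = (0, 0).
Eigenvalues of H: -2, 3.
Eigenvalues have mixed signs, so H is indefinite -> x* is a saddle point.

saddle


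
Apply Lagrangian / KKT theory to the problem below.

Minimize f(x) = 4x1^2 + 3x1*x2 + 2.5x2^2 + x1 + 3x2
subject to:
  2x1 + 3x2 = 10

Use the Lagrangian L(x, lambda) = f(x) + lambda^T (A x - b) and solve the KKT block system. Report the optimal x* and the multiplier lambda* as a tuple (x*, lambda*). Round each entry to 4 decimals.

Form the Lagrangian:
  L(x, lambda) = (1/2) x^T Q x + c^T x + lambda^T (A x - b)
Stationarity (grad_x L = 0): Q x + c + A^T lambda = 0.
Primal feasibility: A x = b.

This gives the KKT block system:
  [ Q   A^T ] [ x     ]   [-c ]
  [ A    0  ] [ lambda ] = [ b ]

Solving the linear system:
  x*      = (0.3393, 3.1071)
  lambda* = (-6.5179)
  f(x*)   = 37.4196

x* = (0.3393, 3.1071), lambda* = (-6.5179)


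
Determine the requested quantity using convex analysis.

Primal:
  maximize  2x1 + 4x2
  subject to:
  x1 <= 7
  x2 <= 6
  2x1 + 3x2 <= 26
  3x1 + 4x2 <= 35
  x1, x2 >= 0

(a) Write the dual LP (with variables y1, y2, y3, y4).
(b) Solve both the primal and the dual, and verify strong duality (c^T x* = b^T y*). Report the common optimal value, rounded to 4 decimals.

The standard primal-dual pair for 'max c^T x s.t. A x <= b, x >= 0' is:
  Dual:  min b^T y  s.t.  A^T y >= c,  y >= 0.

So the dual LP is:
  minimize  7y1 + 6y2 + 26y3 + 35y4
  subject to:
    y1 + 2y3 + 3y4 >= 2
    y2 + 3y3 + 4y4 >= 4
    y1, y2, y3, y4 >= 0

Solving the primal: x* = (3.6667, 6).
  primal value c^T x* = 31.3333.
Solving the dual: y* = (0, 1.3333, 0, 0.6667).
  dual value b^T y* = 31.3333.
Strong duality: c^T x* = b^T y*. Confirmed.

31.3333


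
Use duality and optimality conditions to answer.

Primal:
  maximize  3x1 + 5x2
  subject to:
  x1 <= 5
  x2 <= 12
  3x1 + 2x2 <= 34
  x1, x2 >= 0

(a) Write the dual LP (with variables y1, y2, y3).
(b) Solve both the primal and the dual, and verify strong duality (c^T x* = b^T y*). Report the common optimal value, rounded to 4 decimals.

The standard primal-dual pair for 'max c^T x s.t. A x <= b, x >= 0' is:
  Dual:  min b^T y  s.t.  A^T y >= c,  y >= 0.

So the dual LP is:
  minimize  5y1 + 12y2 + 34y3
  subject to:
    y1 + 3y3 >= 3
    y2 + 2y3 >= 5
    y1, y2, y3 >= 0

Solving the primal: x* = (3.3333, 12).
  primal value c^T x* = 70.
Solving the dual: y* = (0, 3, 1).
  dual value b^T y* = 70.
Strong duality: c^T x* = b^T y*. Confirmed.

70


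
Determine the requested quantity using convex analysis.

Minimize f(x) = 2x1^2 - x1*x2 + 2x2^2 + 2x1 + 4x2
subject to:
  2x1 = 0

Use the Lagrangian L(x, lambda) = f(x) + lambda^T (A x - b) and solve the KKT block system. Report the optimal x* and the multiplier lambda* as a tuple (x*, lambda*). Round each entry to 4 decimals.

Form the Lagrangian:
  L(x, lambda) = (1/2) x^T Q x + c^T x + lambda^T (A x - b)
Stationarity (grad_x L = 0): Q x + c + A^T lambda = 0.
Primal feasibility: A x = b.

This gives the KKT block system:
  [ Q   A^T ] [ x     ]   [-c ]
  [ A    0  ] [ lambda ] = [ b ]

Solving the linear system:
  x*      = (0, -1)
  lambda* = (-1.5)
  f(x*)   = -2

x* = (0, -1), lambda* = (-1.5)


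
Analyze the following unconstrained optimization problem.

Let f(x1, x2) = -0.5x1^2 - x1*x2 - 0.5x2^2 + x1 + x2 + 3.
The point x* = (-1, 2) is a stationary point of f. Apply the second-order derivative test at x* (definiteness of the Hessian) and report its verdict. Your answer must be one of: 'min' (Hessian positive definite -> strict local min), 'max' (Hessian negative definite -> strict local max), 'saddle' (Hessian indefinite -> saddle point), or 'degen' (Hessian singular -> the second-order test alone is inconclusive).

Compute the Hessian H = grad^2 f:
  H = [[-1, -1], [-1, -1]]
Verify stationarity: grad f(x*) = H x* + g = (0, 0).
Eigenvalues of H: -2, 0.
H has a zero eigenvalue (singular; negative semidefinite but not definite), so H is neither positive definite, negative definite, nor indefinite. The second-order test alone is inconclusive -> degen.
(Indeed, f is constant along the null direction of H through x*, so x* is not a strict local extremum.)

degen


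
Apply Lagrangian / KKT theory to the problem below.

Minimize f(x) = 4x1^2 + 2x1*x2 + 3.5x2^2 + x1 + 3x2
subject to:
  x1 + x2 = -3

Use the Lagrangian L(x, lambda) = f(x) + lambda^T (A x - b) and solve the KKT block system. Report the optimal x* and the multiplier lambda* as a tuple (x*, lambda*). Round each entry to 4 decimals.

Form the Lagrangian:
  L(x, lambda) = (1/2) x^T Q x + c^T x + lambda^T (A x - b)
Stationarity (grad_x L = 0): Q x + c + A^T lambda = 0.
Primal feasibility: A x = b.

This gives the KKT block system:
  [ Q   A^T ] [ x     ]   [-c ]
  [ A    0  ] [ lambda ] = [ b ]

Solving the linear system:
  x*      = (-1.1818, -1.8182)
  lambda* = (12.0909)
  f(x*)   = 14.8182

x* = (-1.1818, -1.8182), lambda* = (12.0909)


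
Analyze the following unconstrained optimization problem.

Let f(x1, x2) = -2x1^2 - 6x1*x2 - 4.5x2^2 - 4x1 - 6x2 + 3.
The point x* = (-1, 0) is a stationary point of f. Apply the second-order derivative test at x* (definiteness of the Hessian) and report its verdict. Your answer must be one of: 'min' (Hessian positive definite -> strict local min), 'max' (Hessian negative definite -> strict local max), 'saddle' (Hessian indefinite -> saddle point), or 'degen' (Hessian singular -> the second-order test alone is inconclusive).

Compute the Hessian H = grad^2 f:
  H = [[-4, -6], [-6, -9]]
Verify stationarity: grad f(x*) = H x* + g = (0, 0).
Eigenvalues of H: -13, 0.
H has a zero eigenvalue (singular; negative semidefinite but not definite), so H is neither positive definite, negative definite, nor indefinite. The second-order test alone is inconclusive -> degen.
(Indeed, f is constant along the null direction of H through x*, so x* is not a strict local extremum.)

degen


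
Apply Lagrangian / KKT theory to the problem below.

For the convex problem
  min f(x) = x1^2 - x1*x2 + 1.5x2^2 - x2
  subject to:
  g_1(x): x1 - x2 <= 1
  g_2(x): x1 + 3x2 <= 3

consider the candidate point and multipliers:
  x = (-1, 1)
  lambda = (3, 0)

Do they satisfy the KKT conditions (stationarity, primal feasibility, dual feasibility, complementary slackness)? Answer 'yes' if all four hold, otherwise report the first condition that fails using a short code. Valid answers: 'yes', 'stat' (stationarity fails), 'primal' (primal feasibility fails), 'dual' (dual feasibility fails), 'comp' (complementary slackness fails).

Gradient of f: grad f(x) = Q x + c = (-3, 3)
Constraint values g_i(x) = a_i^T x - b_i:
  g_1((-1, 1)) = -3
  g_2((-1, 1)) = -1
Stationarity residual: grad f(x) + sum_i lambda_i a_i = (0, 0)
  -> stationarity OK
Primal feasibility (all g_i <= 0): OK
Dual feasibility (all lambda_i >= 0): OK
Complementary slackness (lambda_i * g_i(x) = 0 for all i): FAILS

Verdict: the first failing condition is complementary_slackness -> comp.

comp


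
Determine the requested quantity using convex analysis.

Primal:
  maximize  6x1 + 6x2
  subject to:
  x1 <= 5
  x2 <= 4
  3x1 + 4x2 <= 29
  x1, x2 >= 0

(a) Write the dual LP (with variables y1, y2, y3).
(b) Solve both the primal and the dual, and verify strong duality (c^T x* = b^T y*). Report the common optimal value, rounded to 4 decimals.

The standard primal-dual pair for 'max c^T x s.t. A x <= b, x >= 0' is:
  Dual:  min b^T y  s.t.  A^T y >= c,  y >= 0.

So the dual LP is:
  minimize  5y1 + 4y2 + 29y3
  subject to:
    y1 + 3y3 >= 6
    y2 + 4y3 >= 6
    y1, y2, y3 >= 0

Solving the primal: x* = (5, 3.5).
  primal value c^T x* = 51.
Solving the dual: y* = (1.5, 0, 1.5).
  dual value b^T y* = 51.
Strong duality: c^T x* = b^T y*. Confirmed.

51


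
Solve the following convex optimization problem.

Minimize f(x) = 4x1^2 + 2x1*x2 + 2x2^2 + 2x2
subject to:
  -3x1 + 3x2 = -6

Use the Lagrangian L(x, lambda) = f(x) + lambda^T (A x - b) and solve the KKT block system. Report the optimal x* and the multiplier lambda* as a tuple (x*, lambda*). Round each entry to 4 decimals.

Form the Lagrangian:
  L(x, lambda) = (1/2) x^T Q x + c^T x + lambda^T (A x - b)
Stationarity (grad_x L = 0): Q x + c + A^T lambda = 0.
Primal feasibility: A x = b.

This gives the KKT block system:
  [ Q   A^T ] [ x     ]   [-c ]
  [ A    0  ] [ lambda ] = [ b ]

Solving the linear system:
  x*      = (0.625, -1.375)
  lambda* = (0.75)
  f(x*)   = 0.875

x* = (0.625, -1.375), lambda* = (0.75)


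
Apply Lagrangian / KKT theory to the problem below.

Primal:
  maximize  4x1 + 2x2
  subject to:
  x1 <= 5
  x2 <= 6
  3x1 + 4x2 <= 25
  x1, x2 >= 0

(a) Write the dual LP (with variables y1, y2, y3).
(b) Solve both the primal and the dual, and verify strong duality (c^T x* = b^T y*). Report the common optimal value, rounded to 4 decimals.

The standard primal-dual pair for 'max c^T x s.t. A x <= b, x >= 0' is:
  Dual:  min b^T y  s.t.  A^T y >= c,  y >= 0.

So the dual LP is:
  minimize  5y1 + 6y2 + 25y3
  subject to:
    y1 + 3y3 >= 4
    y2 + 4y3 >= 2
    y1, y2, y3 >= 0

Solving the primal: x* = (5, 2.5).
  primal value c^T x* = 25.
Solving the dual: y* = (2.5, 0, 0.5).
  dual value b^T y* = 25.
Strong duality: c^T x* = b^T y*. Confirmed.

25


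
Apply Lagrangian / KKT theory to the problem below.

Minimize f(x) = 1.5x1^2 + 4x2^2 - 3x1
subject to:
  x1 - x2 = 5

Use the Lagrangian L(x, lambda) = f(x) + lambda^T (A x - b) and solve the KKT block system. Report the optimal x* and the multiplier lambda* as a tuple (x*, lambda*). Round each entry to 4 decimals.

Form the Lagrangian:
  L(x, lambda) = (1/2) x^T Q x + c^T x + lambda^T (A x - b)
Stationarity (grad_x L = 0): Q x + c + A^T lambda = 0.
Primal feasibility: A x = b.

This gives the KKT block system:
  [ Q   A^T ] [ x     ]   [-c ]
  [ A    0  ] [ lambda ] = [ b ]

Solving the linear system:
  x*      = (3.9091, -1.0909)
  lambda* = (-8.7273)
  f(x*)   = 15.9545

x* = (3.9091, -1.0909), lambda* = (-8.7273)


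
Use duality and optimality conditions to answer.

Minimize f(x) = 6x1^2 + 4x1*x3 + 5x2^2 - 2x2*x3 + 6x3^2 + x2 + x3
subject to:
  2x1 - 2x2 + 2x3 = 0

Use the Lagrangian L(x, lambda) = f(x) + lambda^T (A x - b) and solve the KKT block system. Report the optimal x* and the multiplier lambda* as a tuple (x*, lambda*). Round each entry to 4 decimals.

Form the Lagrangian:
  L(x, lambda) = (1/2) x^T Q x + c^T x + lambda^T (A x - b)
Stationarity (grad_x L = 0): Q x + c + A^T lambda = 0.
Primal feasibility: A x = b.

This gives the KKT block system:
  [ Q   A^T ] [ x     ]   [-c ]
  [ A    0  ] [ lambda ] = [ b ]

Solving the linear system:
  x*      = (0.0238, -0.1032, -0.127)
  lambda* = (0.1111)
  f(x*)   = -0.1151

x* = (0.0238, -0.1032, -0.127), lambda* = (0.1111)


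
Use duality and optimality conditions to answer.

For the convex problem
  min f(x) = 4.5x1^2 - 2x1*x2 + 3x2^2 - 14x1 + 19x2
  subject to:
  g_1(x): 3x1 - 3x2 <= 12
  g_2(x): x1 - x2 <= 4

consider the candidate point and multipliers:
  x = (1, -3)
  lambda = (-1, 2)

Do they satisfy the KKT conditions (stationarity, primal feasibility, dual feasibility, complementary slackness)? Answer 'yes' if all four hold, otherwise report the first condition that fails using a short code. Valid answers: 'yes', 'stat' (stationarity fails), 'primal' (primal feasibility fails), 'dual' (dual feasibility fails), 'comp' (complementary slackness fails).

Gradient of f: grad f(x) = Q x + c = (1, -1)
Constraint values g_i(x) = a_i^T x - b_i:
  g_1((1, -3)) = 0
  g_2((1, -3)) = 0
Stationarity residual: grad f(x) + sum_i lambda_i a_i = (0, 0)
  -> stationarity OK
Primal feasibility (all g_i <= 0): OK
Dual feasibility (all lambda_i >= 0): FAILS
Complementary slackness (lambda_i * g_i(x) = 0 for all i): OK

Verdict: the first failing condition is dual_feasibility -> dual.

dual


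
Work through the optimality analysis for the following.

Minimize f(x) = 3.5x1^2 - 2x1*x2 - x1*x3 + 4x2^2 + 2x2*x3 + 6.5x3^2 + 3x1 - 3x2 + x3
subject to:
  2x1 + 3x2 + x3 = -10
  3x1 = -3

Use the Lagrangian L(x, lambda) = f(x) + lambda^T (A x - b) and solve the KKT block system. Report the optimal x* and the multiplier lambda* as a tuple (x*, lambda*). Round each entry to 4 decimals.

Form the Lagrangian:
  L(x, lambda) = (1/2) x^T Q x + c^T x + lambda^T (A x - b)
Stationarity (grad_x L = 0): Q x + c + A^T lambda = 0.
Primal feasibility: A x = b.

This gives the KKT block system:
  [ Q   A^T ] [ x     ]   [-c ]
  [ A    0  ] [ lambda ] = [ b ]

Solving the linear system:
  x*      = (-1, -2.5575, -0.3274)
  lambda* = (7.3717, -5.3953)
  f(x*)   = 30.9381

x* = (-1, -2.5575, -0.3274), lambda* = (7.3717, -5.3953)
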